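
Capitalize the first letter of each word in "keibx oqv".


Input string: 'keibx oqv'
Operation: capitalize first letter of each word
Word transformations: 'keibx'->'Keibx', 'oqv'->'Oqv'
Result: Keibx Oqv


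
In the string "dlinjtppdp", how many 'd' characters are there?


Input string: 'dlinjtppdp'
Target character: 'd'
Scan each position: s[0]='d', s[8]='d'
Matches found at indices: 0, 8
Total: 2


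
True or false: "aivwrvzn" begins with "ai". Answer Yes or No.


Input string: 'aivwrvzn'
Prefix to check: 'ai'
First 2 characters of input: 'ai'
Match: True
Result: Yes


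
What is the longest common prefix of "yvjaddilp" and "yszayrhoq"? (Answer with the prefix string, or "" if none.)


String 1: 'yvjaddilp'
String 2: 'yszayrhoq'
Compare position by position:
pos 0: 'y' vs 'y' match
pos 1: 'v' vs 's' differ -> stop
Longest common prefix: "y" (length 1)


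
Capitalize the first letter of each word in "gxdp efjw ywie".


Input string: 'gxdp efjw ywie'
Operation: capitalize first letter of each word
Word transformations: 'gxdp'->'Gxdp', 'efjw'->'Efjw', 'ywie'->'Ywie'
Result: Gxdp Efjw Ywie


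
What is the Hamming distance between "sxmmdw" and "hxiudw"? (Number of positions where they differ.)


String 1: 'sxmmdw'
String 2: 'hxiudw'
Compare each position: pos 0: 's'!='h', pos 1: 'x'=='x', pos 2: 'm'!='i', pos 3: 'm'!='u', pos 4: 'd'=='d', pos 5: 'w'=='w'
Differing positions: 3
Hamming distance: 3


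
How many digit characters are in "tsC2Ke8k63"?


Input string: 'tsC2Ke8k63'
Operation: count digit characters (0-9)
Scan: 't', 's', 'C', '2'(digit), 'K', 'e', '8'(digit), 'k', '6'(digit), '3'(digit)
Digits found: 4
Result: 4


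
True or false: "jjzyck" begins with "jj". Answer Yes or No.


Input string: 'jjzyck'
Prefix to check: 'jj'
First 2 characters of input: 'jj'
Match: True
Result: Yes


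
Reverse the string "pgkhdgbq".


Input string: 'pgkhdgbq'
Operation: reverse character order
Original order: 'p' -> 'g' -> 'k' -> 'h' -> 'd' -> 'g' -> 'b' -> 'q'
Reversed order: 'q' -> 'b' -> 'g' -> 'd' -> 'h' -> 'k' -> 'g' -> 'p'
Result: qbgdhkgp


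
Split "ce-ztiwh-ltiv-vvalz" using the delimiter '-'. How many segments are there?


Input string: 'ce-ztiwh-ltiv-vvalz'
Delimiter: '-'
Split result: 'ce', 'ztiwh', 'ltiv', 'vvalz'
Number of parts: 4


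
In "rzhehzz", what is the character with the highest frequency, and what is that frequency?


Input: 'rzhehzz'
Operation: tally each character
Counts: 'e':1, 'h':2, 'r':1, 'z':3
Maximum: 'z' appears 3 times


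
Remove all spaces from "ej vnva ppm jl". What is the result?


Input string: 'ej vnva ppm jl'
Operation: remove all spaces
Words: 'ej', 'vnva', 'ppm', 'jl'
Join without spaces: ejvnvappmjl


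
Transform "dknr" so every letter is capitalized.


Input string: 'dknr'
Operation: convert each letter to uppercase
Mapping: 'd'->'D', 'k'->'K', 'n'->'N', 'r'->'R'
Result: DKNR


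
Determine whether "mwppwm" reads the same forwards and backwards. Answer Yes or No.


Input string: 'mwppwm'
Reversed: 'mwppwm'
Compare pairs: s[0]='m' vs s[5]='m' (match), s[1]='w' vs s[4]='w' (match), s[2]='p' vs s[3]='p' (match)
Palindrome: Yes


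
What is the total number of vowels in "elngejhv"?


Input string: 'elngejhv'
Operation: count vowels (a, e, i, o, u)
Scan: s[0]='e' (vowel), s[1]='l', s[2]='n', s[3]='g', s[4]='e' (vowel), s[5]='j', s[6]='h', s[7]='v'
Vowels found: 2
Result: 2


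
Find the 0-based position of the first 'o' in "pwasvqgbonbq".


Input string: 'pwasvqgbonbq'
Target: 'o'
Scanning left to right: s[0]='p', s[1]='w', s[2]='a', s[3]='s', s[4]='v', s[5]='q', s[6]='g', s[7]='b', s[8]='o'
First match at index: 8


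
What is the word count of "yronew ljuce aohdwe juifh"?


Input string: 'yronew ljuce aohdwe juifh'
Operation: split by spaces
Words found: 'yronew', 'ljuce', 'aohdwe', 'juifh'
Word count: 4


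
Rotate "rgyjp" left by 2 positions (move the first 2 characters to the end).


Input: 'rgyjp', shift = 2
Operation: split at index 2 and swap parts
Front part s[0:2] = 'rg'
Back part s[2:] = 'yjp'
Rotated = back + front = 'yjp' + 'rg'
Result: yjprg


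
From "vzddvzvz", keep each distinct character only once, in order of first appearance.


Input: 'vzddvzvz'
Operation: keep first occurrence of each character
Scan: s[0]='v' new -> keep; s[1]='z' new -> keep; s[2]='d' new -> keep; s[3]='d' seen -> skip; s[4]='v' seen -> skip; s[5]='z' seen -> skip; s[6]='v' seen -> skip; s[7]='z' seen -> skip
Result: vzd


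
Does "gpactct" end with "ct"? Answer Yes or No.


Input string: 'gpactct'
Suffix to check: 'ct'
Last 2 characters of input: 'ct'
Match: True
Result: Yes


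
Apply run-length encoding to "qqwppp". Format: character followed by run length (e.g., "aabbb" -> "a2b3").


Input: 'qqwppp'
Operation: identify consecutive runs
Runs: 'qq' -> q2, 'w' -> w1, 'ppp' -> p3
Encoded: q2w1p3


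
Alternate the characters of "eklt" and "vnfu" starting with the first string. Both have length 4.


String 1: 'eklt'
String 2: 'vnfu'
Operation: alternate characters
Pairs: 'e'+'v', 'k'+'n', 'l'+'f', 't'+'u'
Result: evknlftu


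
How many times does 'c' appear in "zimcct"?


Input string: 'zimcct'
Target character: 'c'
Scan each position: s[3]='c', s[4]='c'
Matches found at indices: 3, 4
Total: 2


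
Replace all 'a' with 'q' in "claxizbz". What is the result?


Input string: 'claxizbz'
Operation: replace 'a' with 'q'
Positions of 'a': 2
After replacement: clqxizbz


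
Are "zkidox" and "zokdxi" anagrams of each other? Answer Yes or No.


String 1: 'zkidox' -> sorted: 'dikoxz'
String 2: 'zokdxi' -> sorted: 'dikoxz'
Compare sorted forms: 'dikoxz' == 'dikoxz'
Anagram: Yes


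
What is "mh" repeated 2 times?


Input string: 'mh'
Operation: repeat 2 times
Concatenation: 'mh' + 'mh'
Result: mhmh


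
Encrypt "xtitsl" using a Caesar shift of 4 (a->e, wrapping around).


Input: 'xtitsl', shift = 4
Operation: for each letter, (position + 4) mod 26
Mapping: 'x'(23+4=27, 27 mod 26=1)->'b', 't'(19+4=23)->'x', 'i'(8+4=12)->'m', 't'(19+4=23)->'x', 's'(18+4=22)->'w', 'l'(11+4=15)->'p'
Result: bxmxwp


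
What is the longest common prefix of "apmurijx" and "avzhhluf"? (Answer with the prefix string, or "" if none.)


String 1: 'apmurijx'
String 2: 'avzhhluf'
Compare position by position:
pos 0: 'a' vs 'a' match
pos 1: 'p' vs 'v' differ -> stop
Longest common prefix: "a" (length 1)


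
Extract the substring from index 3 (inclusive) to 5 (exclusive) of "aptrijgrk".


Input string: 'aptrijgrk'
Operation: slice [3:5]
Extract characters: s[3]='r', s[4]='i'
Result: ri


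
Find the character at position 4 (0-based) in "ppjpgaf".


Input string: 'ppjpgaf'
Operation: get character at index 4
Index mapping: s[0]='p', s[1]='p', s[2]='j', s[3]='p', s[4]='g'
Result: 'g'


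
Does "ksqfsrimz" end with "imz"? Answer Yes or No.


Input string: 'ksqfsrimz'
Suffix to check: 'imz'
Last 3 characters of input: 'imz'
Match: True
Result: Yes


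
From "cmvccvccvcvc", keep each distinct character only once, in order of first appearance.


Input: 'cmvccvccvcvc'
Operation: keep first occurrence of each character
Scan: s[0]='c' new -> keep; s[1]='m' new -> keep; s[2]='v' new -> keep; s[3]='c' seen -> skip; s[4]='c' seen -> skip; s[5]='v' seen -> skip; s[6]='c' seen -> skip; s[7]='c' seen -> skip; s[8]='v' seen -> skip; s[9]='c' seen -> skip; s[10]='v' seen -> skip; s[11]='c' seen -> skip
Result: cmv


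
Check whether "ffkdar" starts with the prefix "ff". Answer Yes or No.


Input string: 'ffkdar'
Prefix to check: 'ff'
First 2 characters of input: 'ff'
Match: True
Result: Yes


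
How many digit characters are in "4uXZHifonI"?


Input string: '4uXZHifonI'
Operation: count digit characters (0-9)
Scan: '4'(digit), 'u', 'X', 'Z', 'H', 'i', 'f', 'o', 'n', 'I'
Digits found: 1
Result: 1


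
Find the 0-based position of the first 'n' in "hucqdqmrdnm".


Input string: 'hucqdqmrdnm'
Target: 'n'
Scanning left to right: s[0]='h', s[1]='u', s[2]='c', s[3]='q', s[4]='d', s[5]='q', s[6]='m', s[7]='r', s[8]='d', s[9]='n'
First match at index: 9


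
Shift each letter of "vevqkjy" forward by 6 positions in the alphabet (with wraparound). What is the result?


Input: 'vevqkjy', shift = 6
Operation: for each letter, (position + 6) mod 26
Mapping: 'v'(21+6=27, 27 mod 26=1)->'b', 'e'(4+6=10)->'k', 'v'(21+6=27, 27 mod 26=1)->'b', 'q'(16+6=22)->'w', 'k'(10+6=16)->'q', 'j'(9+6=15)->'p', 'y'(24+6=30, 30 mod 26=4)->'e'
Result: bkbwqpe


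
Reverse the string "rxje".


Input string: 'rxje'
Operation: reverse character order
Original order: 'r' -> 'x' -> 'j' -> 'e'
Reversed order: 'e' -> 'j' -> 'x' -> 'r'
Result: ejxr


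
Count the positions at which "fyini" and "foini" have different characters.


String 1: 'fyini'
String 2: 'foini'
Compare each position: pos 0: 'f'=='f', pos 1: 'y'!='o', pos 2: 'i'=='i', pos 3: 'n'=='n', pos 4: 'i'=='i'
Differing positions: 1
Hamming distance: 1


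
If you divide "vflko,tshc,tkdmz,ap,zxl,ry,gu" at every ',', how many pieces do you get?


Input string: 'vflko,tshc,tkdmz,ap,zxl,ry,gu'
Delimiter: ','
Split result: 'vflko', 'tshc', 'tkdmz', 'ap', 'zxl', 'ry', 'gu'
Number of parts: 7


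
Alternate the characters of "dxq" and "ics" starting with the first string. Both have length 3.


String 1: 'dxq'
String 2: 'ics'
Operation: alternate characters
Pairs: 'd'+'i', 'x'+'c', 'q'+'s'
Result: dixcqs


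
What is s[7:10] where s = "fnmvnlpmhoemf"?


Input string: 'fnmvnlpmhoemf'
Operation: slice [7:10]
Extract characters: s[7]='m', s[8]='h', s[9]='o'
Result: mho


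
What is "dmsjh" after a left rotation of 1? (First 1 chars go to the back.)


Input: 'dmsjh', shift = 1
Operation: split at index 1 and swap parts
Front part s[0:1] = 'd'
Back part s[1:] = 'msjh'
Rotated = back + front = 'msjh' + 'd'
Result: msjhd


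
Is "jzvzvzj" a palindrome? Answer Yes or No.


Input string: 'jzvzvzj'
Reversed: 'jzvzvzj'
Compare pairs: s[0]='j' vs s[6]='j' (match), s[1]='z' vs s[5]='z' (match), s[2]='v' vs s[4]='v' (match)
Palindrome: Yes


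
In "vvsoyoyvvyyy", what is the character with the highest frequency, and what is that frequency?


Input: 'vvsoyoyvvyyy'
Operation: tally each character
Counts: 'o':2, 's':1, 'v':4, 'y':5
Maximum: 'y' appears 5 times


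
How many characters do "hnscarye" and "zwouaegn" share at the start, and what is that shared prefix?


String 1: 'hnscarye'
String 2: 'zwouaegn'
Compare position by position:
pos 0: 'h' vs 'z' differ -> stop
Longest common prefix: "" (length 0)


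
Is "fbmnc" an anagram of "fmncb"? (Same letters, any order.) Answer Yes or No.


String 1: 'fmncb' -> sorted: 'bcfmn'
String 2: 'fbmnc' -> sorted: 'bcfmn'
Compare sorted forms: 'bcfmn' == 'bcfmn'
Anagram: Yes


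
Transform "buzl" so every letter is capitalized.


Input string: 'buzl'
Operation: convert each letter to uppercase
Mapping: 'b'->'B', 'u'->'U', 'z'->'Z', 'l'->'L'
Result: BUZL


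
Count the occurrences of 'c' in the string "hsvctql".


Input string: 'hsvctql'
Target character: 'c'
Scan each position: s[3]='c'
Matches found at indices: 3
Total: 1


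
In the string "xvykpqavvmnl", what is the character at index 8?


Input string: 'xvykpqavvmnl'
Operation: get character at index 8
Index mapping: s[0]='x', s[1]='v', s[2]='y', s[3]='k', s[4]='p', s[5]='q', s[6]='a', s[7]='v', s[8]='v'
Result: 'v'


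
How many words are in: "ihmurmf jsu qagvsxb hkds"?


Input string: 'ihmurmf jsu qagvsxb hkds'
Operation: split by spaces
Words found: 'ihmurmf', 'jsu', 'qagvsxb', 'hkds'
Word count: 4


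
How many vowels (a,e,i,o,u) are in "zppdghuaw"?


Input string: 'zppdghuaw'
Operation: count vowels (a, e, i, o, u)
Scan: s[0]='z', s[1]='p', s[2]='p', s[3]='d', s[4]='g', s[5]='h', s[6]='u' (vowel), s[7]='a' (vowel), s[8]='w'
Vowels found: 2
Result: 2


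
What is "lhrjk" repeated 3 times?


Input string: 'lhrjk'
Operation: repeat 3 times
Concatenation: 'lhrjk' + 'lhrjk' + 'lhrjk'
Result: lhrjklhrjklhrjk


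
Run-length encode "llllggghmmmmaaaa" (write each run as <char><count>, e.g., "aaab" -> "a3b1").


Input: 'llllggghmmmmaaaa'
Operation: identify consecutive runs
Runs: 'llll' -> l4, 'ggg' -> g3, 'h' -> h1, 'mmmm' -> m4, 'aaaa' -> a4
Encoded: l4g3h1m4a4


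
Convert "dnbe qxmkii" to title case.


Input string: 'dnbe qxmkii'
Operation: capitalize first letter of each word
Word transformations: 'dnbe'->'Dnbe', 'qxmkii'->'Qxmkii'
Result: Dnbe Qxmkii


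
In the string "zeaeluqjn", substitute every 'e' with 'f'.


Input string: 'zeaeluqjn'
Operation: replace 'e' with 'f'
Positions of 'e': 1, 3
After replacement: zfafluqjn


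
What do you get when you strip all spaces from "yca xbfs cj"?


Input string: 'yca xbfs cj'
Operation: remove all spaces
Words: 'yca', 'xbfs', 'cj'
Join without spaces: ycaxbfscj


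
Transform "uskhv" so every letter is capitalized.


Input string: 'uskhv'
Operation: convert each letter to uppercase
Mapping: 'u'->'U', 's'->'S', 'k'->'K', 'h'->'H', 'v'->'V'
Result: USKHV


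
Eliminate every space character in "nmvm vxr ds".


Input string: 'nmvm vxr ds'
Operation: remove all spaces
Words: 'nmvm', 'vxr', 'ds'
Join without spaces: nmvmvxrds


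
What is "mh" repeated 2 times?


Input string: 'mh'
Operation: repeat 2 times
Concatenation: 'mh' + 'mh'
Result: mhmh


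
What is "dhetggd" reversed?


Input string: 'dhetggd'
Operation: reverse character order
Original order: 'd' -> 'h' -> 'e' -> 't' -> 'g' -> 'g' -> 'd'
Reversed order: 'd' -> 'g' -> 'g' -> 't' -> 'e' -> 'h' -> 'd'
Result: dggtehd


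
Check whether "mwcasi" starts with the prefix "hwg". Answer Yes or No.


Input string: 'mwcasi'
Prefix to check: 'hwg'
First 3 characters of input: 'mwc'
Match: False
Result: No


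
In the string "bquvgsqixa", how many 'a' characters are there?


Input string: 'bquvgsqixa'
Target character: 'a'
Scan each position: s[9]='a'
Matches found at indices: 9
Total: 1


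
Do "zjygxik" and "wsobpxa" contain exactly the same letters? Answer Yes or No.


String 1: 'zjygxik' -> sorted: 'gijkxyz'
String 2: 'wsobpxa' -> sorted: 'abopswx'
Compare sorted forms: 'gijkxyz' != 'abopswx'
Anagram: No


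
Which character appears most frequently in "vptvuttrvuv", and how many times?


Input: 'vptvuttrvuv'
Operation: tally each character
Counts: 'p':1, 'r':1, 't':3, 'u':2, 'v':4
Maximum: 'v' appears 4 times


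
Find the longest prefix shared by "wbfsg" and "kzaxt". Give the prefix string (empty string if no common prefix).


String 1: 'wbfsg'
String 2: 'kzaxt'
Compare position by position:
pos 0: 'w' vs 'k' differ -> stop
Longest common prefix: "" (length 0)


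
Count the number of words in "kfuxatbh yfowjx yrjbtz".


Input string: 'kfuxatbh yfowjx yrjbtz'
Operation: split by spaces
Words found: 'kfuxatbh', 'yfowjx', 'yrjbtz'
Word count: 3


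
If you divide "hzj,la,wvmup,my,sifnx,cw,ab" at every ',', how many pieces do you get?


Input string: 'hzj,la,wvmup,my,sifnx,cw,ab'
Delimiter: ','
Split result: 'hzj', 'la', 'wvmup', 'my', 'sifnx', 'cw', 'ab'
Number of parts: 7


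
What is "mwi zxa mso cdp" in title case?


Input string: 'mwi zxa mso cdp'
Operation: capitalize first letter of each word
Word transformations: 'mwi'->'Mwi', 'zxa'->'Zxa', 'mso'->'Mso', 'cdp'->'Cdp'
Result: Mwi Zxa Mso Cdp


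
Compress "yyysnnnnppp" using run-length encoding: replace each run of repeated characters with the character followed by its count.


Input: 'yyysnnnnppp'
Operation: identify consecutive runs
Runs: 'yyy' -> y3, 's' -> s1, 'nnnn' -> n4, 'ppp' -> p3
Encoded: y3s1n4p3


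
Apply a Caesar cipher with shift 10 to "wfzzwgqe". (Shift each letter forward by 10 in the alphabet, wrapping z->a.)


Input: 'wfzzwgqe', shift = 10
Operation: for each letter, (position + 10) mod 26
Mapping: 'w'(22+10=32, 32 mod 26=6)->'g', 'f'(5+10=15)->'p', 'z'(25+10=35, 35 mod 26=9)->'j', 'z'(25+10=35, 35 mod 26=9)->'j', 'w'(22+10=32, 32 mod 26=6)->'g', 'g'(6+10=16)->'q', 'q'(16+10=26, 26 mod 26=0)->'a', 'e'(4+10=14)->'o'
Result: gpjjgqao


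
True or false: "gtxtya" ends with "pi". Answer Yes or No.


Input string: 'gtxtya'
Suffix to check: 'pi'
Last 2 characters of input: 'ya'
Match: False
Result: No


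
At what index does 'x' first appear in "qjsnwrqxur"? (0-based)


Input string: 'qjsnwrqxur'
Target: 'x'
Scanning left to right: s[0]='q', s[1]='j', s[2]='s', s[3]='n', s[4]='w', s[5]='r', s[6]='q', s[7]='x'
First match at index: 7


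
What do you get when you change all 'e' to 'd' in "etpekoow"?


Input string: 'etpekoow'
Operation: replace 'e' with 'd'
Positions of 'e': 0, 3
After replacement: dtpdkoow


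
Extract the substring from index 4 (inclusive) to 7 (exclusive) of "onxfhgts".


Input string: 'onxfhgts'
Operation: slice [4:7]
Extract characters: s[4]='h', s[5]='g', s[6]='t'
Result: hgt


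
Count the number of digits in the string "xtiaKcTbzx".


Input string: 'xtiaKcTbzx'
Operation: count digit characters (0-9)
Scan: 'x', 't', 'i', 'a', 'K', 'c', 'T', 'b', 'z', 'x'
Digits found: 0
Result: 0


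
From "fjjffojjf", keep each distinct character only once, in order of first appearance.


Input: 'fjjffojjf'
Operation: keep first occurrence of each character
Scan: s[0]='f' new -> keep; s[1]='j' new -> keep; s[2]='j' seen -> skip; s[3]='f' seen -> skip; s[4]='f' seen -> skip; s[5]='o' new -> keep; s[6]='j' seen -> skip; s[7]='j' seen -> skip; s[8]='f' seen -> skip
Result: fjo


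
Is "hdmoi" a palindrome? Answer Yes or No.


Input string: 'hdmoi'
Reversed: 'iomdh'
Compare pairs: s[0]='h' vs s[4]='i' (mismatch), s[1]='d' vs s[3]='o' (mismatch)
Palindrome: No


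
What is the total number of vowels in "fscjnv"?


Input string: 'fscjnv'
Operation: count vowels (a, e, i, o, u)
Scan: s[0]='f', s[1]='s', s[2]='c', s[3]='j', s[4]='n', s[5]='v'
Vowels found: 0
Result: 0


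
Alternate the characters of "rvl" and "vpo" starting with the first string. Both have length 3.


String 1: 'rvl'
String 2: 'vpo'
Operation: alternate characters
Pairs: 'r'+'v', 'v'+'p', 'l'+'o'
Result: rvvplo


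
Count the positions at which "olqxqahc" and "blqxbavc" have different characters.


String 1: 'olqxqahc'
String 2: 'blqxbavc'
Compare each position: pos 0: 'o'!='b', pos 1: 'l'=='l', pos 2: 'q'=='q', pos 3: 'x'=='x', pos 4: 'q'!='b', pos 5: 'a'=='a', pos 6: 'h'!='v', pos 7: 'c'=='c'
Differing positions: 3
Hamming distance: 3


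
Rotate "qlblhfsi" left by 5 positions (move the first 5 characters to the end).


Input: 'qlblhfsi', shift = 5
Operation: split at index 5 and swap parts
Front part s[0:5] = 'qlblh'
Back part s[5:] = 'fsi'
Rotated = back + front = 'fsi' + 'qlblh'
Result: fsiqlblh


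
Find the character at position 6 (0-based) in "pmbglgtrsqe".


Input string: 'pmbglgtrsqe'
Operation: get character at index 6
Index mapping: s[0]='p', s[1]='m', s[2]='b', s[3]='g', s[4]='l', s[5]='g', s[6]='t'
Result: 't'


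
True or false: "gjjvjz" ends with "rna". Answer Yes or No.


Input string: 'gjjvjz'
Suffix to check: 'rna'
Last 3 characters of input: 'vjz'
Match: False
Result: No


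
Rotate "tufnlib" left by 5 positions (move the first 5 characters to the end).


Input: 'tufnlib', shift = 5
Operation: split at index 5 and swap parts
Front part s[0:5] = 'tufnl'
Back part s[5:] = 'ib'
Rotated = back + front = 'ib' + 'tufnl'
Result: ibtufnl


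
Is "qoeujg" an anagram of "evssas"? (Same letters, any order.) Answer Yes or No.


String 1: 'evssas' -> sorted: 'aesssv'
String 2: 'qoeujg' -> sorted: 'egjoqu'
Compare sorted forms: 'aesssv' != 'egjoqu'
Anagram: No


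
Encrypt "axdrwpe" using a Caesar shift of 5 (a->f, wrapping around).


Input: 'axdrwpe', shift = 5
Operation: for each letter, (position + 5) mod 26
Mapping: 'a'(0+5=5)->'f', 'x'(23+5=28, 28 mod 26=2)->'c', 'd'(3+5=8)->'i', 'r'(17+5=22)->'w', 'w'(22+5=27, 27 mod 26=1)->'b', 'p'(15+5=20)->'u', 'e'(4+5=9)->'j'
Result: fciwbuj


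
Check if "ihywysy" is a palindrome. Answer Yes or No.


Input string: 'ihywysy'
Reversed: 'ysywyhi'
Compare pairs: s[0]='i' vs s[6]='y' (mismatch), s[1]='h' vs s[5]='s' (mismatch), s[2]='y' vs s[4]='y' (match)
Palindrome: No


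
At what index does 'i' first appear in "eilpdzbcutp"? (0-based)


Input string: 'eilpdzbcutp'
Target: 'i'
Scanning left to right: s[0]='e', s[1]='i'
First match at index: 1


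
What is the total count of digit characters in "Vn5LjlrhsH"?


Input string: 'Vn5LjlrhsH'
Operation: count digit characters (0-9)
Scan: 'V', 'n', '5'(digit), 'L', 'j', 'l', 'r', 'h', 's', 'H'
Digits found: 1
Result: 1


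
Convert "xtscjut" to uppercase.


Input string: 'xtscjut'
Operation: convert each letter to uppercase
Mapping: 'x'->'X', 't'->'T', 's'->'S', 'c'->'C', 'j'->'J', 'u'->'U', 't'->'T'
Result: XTSCJUT


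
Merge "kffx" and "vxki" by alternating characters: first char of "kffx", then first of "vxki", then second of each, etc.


String 1: 'kffx'
String 2: 'vxki'
Operation: alternate characters
Pairs: 'k'+'v', 'f'+'x', 'f'+'k', 'x'+'i'
Result: kvfxfkxi


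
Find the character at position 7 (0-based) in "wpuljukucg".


Input string: 'wpuljukucg'
Operation: get character at index 7
Index mapping: s[0]='w', s[1]='p', s[2]='u', s[3]='l', s[4]='j', s[5]='u', s[6]='k', s[7]='u'
Result: 'u'


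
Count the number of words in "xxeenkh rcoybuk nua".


Input string: 'xxeenkh rcoybuk nua'
Operation: split by spaces
Words found: 'xxeenkh', 'rcoybuk', 'nua'
Word count: 3


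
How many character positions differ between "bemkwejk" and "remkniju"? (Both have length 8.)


String 1: 'bemkwejk'
String 2: 'remkniju'
Compare each position: pos 0: 'b'!='r', pos 1: 'e'=='e', pos 2: 'm'=='m', pos 3: 'k'=='k', pos 4: 'w'!='n', pos 5: 'e'!='i', pos 6: 'j'=='j', pos 7: 'k'!='u'
Differing positions: 4
Hamming distance: 4


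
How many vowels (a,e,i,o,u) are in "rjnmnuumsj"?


Input string: 'rjnmnuumsj'
Operation: count vowels (a, e, i, o, u)
Scan: s[0]='r', s[1]='j', s[2]='n', s[3]='m', s[4]='n', s[5]='u' (vowel), s[6]='u' (vowel), s[7]='m', s[8]='s', s[9]='j'
Vowels found: 2
Result: 2


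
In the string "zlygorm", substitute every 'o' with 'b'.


Input string: 'zlygorm'
Operation: replace 'o' with 'b'
Positions of 'o': 4
After replacement: zlygbrm


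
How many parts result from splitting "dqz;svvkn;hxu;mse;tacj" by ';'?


Input string: 'dqz;svvkn;hxu;mse;tacj'
Delimiter: ';'
Split result: 'dqz', 'svvkn', 'hxu', 'mse', 'tacj'
Number of parts: 5


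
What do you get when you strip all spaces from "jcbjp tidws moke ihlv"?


Input string: 'jcbjp tidws moke ihlv'
Operation: remove all spaces
Words: 'jcbjp', 'tidws', 'moke', 'ihlv'
Join without spaces: jcbjptidwsmokeihlv


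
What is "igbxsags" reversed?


Input string: 'igbxsags'
Operation: reverse character order
Original order: 'i' -> 'g' -> 'b' -> 'x' -> 's' -> 'a' -> 'g' -> 's'
Reversed order: 's' -> 'g' -> 'a' -> 's' -> 'x' -> 'b' -> 'g' -> 'i'
Result: sgasxbgi


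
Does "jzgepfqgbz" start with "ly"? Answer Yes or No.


Input string: 'jzgepfqgbz'
Prefix to check: 'ly'
First 2 characters of input: 'jz'
Match: False
Result: No


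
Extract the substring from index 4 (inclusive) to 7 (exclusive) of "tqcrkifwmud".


Input string: 'tqcrkifwmud'
Operation: slice [4:7]
Extract characters: s[4]='k', s[5]='i', s[6]='f'
Result: kif


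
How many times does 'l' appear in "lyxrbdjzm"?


Input string: 'lyxrbdjzm'
Target character: 'l'
Scan each position: s[0]='l'
Matches found at indices: 0
Total: 1


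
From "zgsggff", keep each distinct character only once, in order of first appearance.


Input: 'zgsggff'
Operation: keep first occurrence of each character
Scan: s[0]='z' new -> keep; s[1]='g' new -> keep; s[2]='s' new -> keep; s[3]='g' seen -> skip; s[4]='g' seen -> skip; s[5]='f' new -> keep; s[6]='f' seen -> skip
Result: zgsf


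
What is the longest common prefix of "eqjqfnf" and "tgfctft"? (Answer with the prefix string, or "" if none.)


String 1: 'eqjqfnf'
String 2: 'tgfctft'
Compare position by position:
pos 0: 'e' vs 't' differ -> stop
Longest common prefix: "" (length 0)


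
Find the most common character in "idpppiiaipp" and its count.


Input: 'idpppiiaipp'
Operation: tally each character
Counts: 'a':1, 'd':1, 'i':4, 'p':5
Maximum: 'p' appears 5 times


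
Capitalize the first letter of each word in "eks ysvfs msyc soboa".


Input string: 'eks ysvfs msyc soboa'
Operation: capitalize first letter of each word
Word transformations: 'eks'->'Eks', 'ysvfs'->'Ysvfs', 'msyc'->'Msyc', 'soboa'->'Soboa'
Result: Eks Ysvfs Msyc Soboa


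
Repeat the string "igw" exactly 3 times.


Input string: 'igw'
Operation: repeat 3 times
Concatenation: 'igw' + 'igw' + 'igw'
Result: igwigwigw


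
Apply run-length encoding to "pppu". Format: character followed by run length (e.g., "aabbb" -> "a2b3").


Input: 'pppu'
Operation: identify consecutive runs
Runs: 'ppp' -> p3, 'u' -> u1
Encoded: p3u1


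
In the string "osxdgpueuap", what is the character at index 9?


Input string: 'osxdgpueuap'
Operation: get character at index 9
Index mapping: s[0]='o', s[1]='s', s[2]='x', s[3]='d', s[4]='g', s[5]='p', s[6]='u', s[7]='e', s[8]='u', s[9]='a'
Result: 'a'


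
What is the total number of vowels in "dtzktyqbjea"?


Input string: 'dtzktyqbjea'
Operation: count vowels (a, e, i, o, u)
Scan: s[0]='d', s[1]='t', s[2]='z', s[3]='k', s[4]='t', s[5]='y', s[6]='q', s[7]='b', s[8]='j', s[9]='e' (vowel), s[10]='a' (vowel)
Vowels found: 2
Result: 2


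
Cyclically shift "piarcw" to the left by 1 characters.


Input: 'piarcw', shift = 1
Operation: split at index 1 and swap parts
Front part s[0:1] = 'p'
Back part s[1:] = 'iarcw'
Rotated = back + front = 'iarcw' + 'p'
Result: iarcwp


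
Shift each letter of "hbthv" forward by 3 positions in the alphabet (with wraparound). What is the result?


Input: 'hbthv', shift = 3
Operation: for each letter, (position + 3) mod 26
Mapping: 'h'(7+3=10)->'k', 'b'(1+3=4)->'e', 't'(19+3=22)->'w', 'h'(7+3=10)->'k', 'v'(21+3=24)->'y'
Result: kewky


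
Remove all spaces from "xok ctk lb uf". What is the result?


Input string: 'xok ctk lb uf'
Operation: remove all spaces
Words: 'xok', 'ctk', 'lb', 'uf'
Join without spaces: xokctklbuf


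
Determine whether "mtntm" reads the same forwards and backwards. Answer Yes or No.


Input string: 'mtntm'
Reversed: 'mtntm'
Compare pairs: s[0]='m' vs s[4]='m' (match), s[1]='t' vs s[3]='t' (match)
Palindrome: Yes


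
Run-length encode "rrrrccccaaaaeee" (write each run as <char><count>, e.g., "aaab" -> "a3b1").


Input: 'rrrrccccaaaaeee'
Operation: identify consecutive runs
Runs: 'rrrr' -> r4, 'cccc' -> c4, 'aaaa' -> a4, 'eee' -> e3
Encoded: r4c4a4e3


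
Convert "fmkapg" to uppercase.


Input string: 'fmkapg'
Operation: convert each letter to uppercase
Mapping: 'f'->'F', 'm'->'M', 'k'->'K', 'a'->'A', 'p'->'P', 'g'->'G'
Result: FMKAPG


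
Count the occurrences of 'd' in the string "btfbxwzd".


Input string: 'btfbxwzd'
Target character: 'd'
Scan each position: s[7]='d'
Matches found at indices: 7
Total: 1


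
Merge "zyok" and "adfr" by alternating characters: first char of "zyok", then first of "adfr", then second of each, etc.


String 1: 'zyok'
String 2: 'adfr'
Operation: alternate characters
Pairs: 'z'+'a', 'y'+'d', 'o'+'f', 'k'+'r'
Result: zaydofkr


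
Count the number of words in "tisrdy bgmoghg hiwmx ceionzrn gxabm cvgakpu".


Input string: 'tisrdy bgmoghg hiwmx ceionzrn gxabm cvgakpu'
Operation: split by spaces
Words found: 'tisrdy', 'bgmoghg', 'hiwmx', 'ceionzrn', 'gxabm', 'cvgakpu'
Word count: 6


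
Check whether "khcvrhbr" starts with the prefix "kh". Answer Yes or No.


Input string: 'khcvrhbr'
Prefix to check: 'kh'
First 2 characters of input: 'kh'
Match: True
Result: Yes


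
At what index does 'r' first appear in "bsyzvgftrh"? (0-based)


Input string: 'bsyzvgftrh'
Target: 'r'
Scanning left to right: s[0]='b', s[1]='s', s[2]='y', s[3]='z', s[4]='v', s[5]='g', s[6]='f', s[7]='t', s[8]='r'
First match at index: 8


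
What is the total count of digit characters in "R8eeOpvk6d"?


Input string: 'R8eeOpvk6d'
Operation: count digit characters (0-9)
Scan: 'R', '8'(digit), 'e', 'e', 'O', 'p', 'v', 'k', '6'(digit), 'd'
Digits found: 2
Result: 2


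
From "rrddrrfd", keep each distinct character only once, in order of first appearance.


Input: 'rrddrrfd'
Operation: keep first occurrence of each character
Scan: s[0]='r' new -> keep; s[1]='r' seen -> skip; s[2]='d' new -> keep; s[3]='d' seen -> skip; s[4]='r' seen -> skip; s[5]='r' seen -> skip; s[6]='f' new -> keep; s[7]='d' seen -> skip
Result: rdf


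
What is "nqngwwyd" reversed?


Input string: 'nqngwwyd'
Operation: reverse character order
Original order: 'n' -> 'q' -> 'n' -> 'g' -> 'w' -> 'w' -> 'y' -> 'd'
Reversed order: 'd' -> 'y' -> 'w' -> 'w' -> 'g' -> 'n' -> 'q' -> 'n'
Result: dywwgnqn


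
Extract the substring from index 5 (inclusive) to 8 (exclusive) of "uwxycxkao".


Input string: 'uwxycxkao'
Operation: slice [5:8]
Extract characters: s[5]='x', s[6]='k', s[7]='a'
Result: xka


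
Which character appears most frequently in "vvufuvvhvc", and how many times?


Input: 'vvufuvvhvc'
Operation: tally each character
Counts: 'c':1, 'f':1, 'h':1, 'u':2, 'v':5
Maximum: 'v' appears 5 times


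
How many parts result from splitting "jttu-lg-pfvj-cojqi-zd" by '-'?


Input string: 'jttu-lg-pfvj-cojqi-zd'
Delimiter: '-'
Split result: 'jttu', 'lg', 'pfvj', 'cojqi', 'zd'
Number of parts: 5


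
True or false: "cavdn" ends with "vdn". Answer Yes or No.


Input string: 'cavdn'
Suffix to check: 'vdn'
Last 3 characters of input: 'vdn'
Match: True
Result: Yes


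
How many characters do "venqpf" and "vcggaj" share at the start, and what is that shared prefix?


String 1: 'venqpf'
String 2: 'vcggaj'
Compare position by position:
pos 0: 'v' vs 'v' match
pos 1: 'e' vs 'c' differ -> stop
Longest common prefix: "v" (length 1)


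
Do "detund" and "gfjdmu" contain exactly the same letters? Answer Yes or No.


String 1: 'detund' -> sorted: 'ddentu'
String 2: 'gfjdmu' -> sorted: 'dfgjmu'
Compare sorted forms: 'ddentu' != 'dfgjmu'
Anagram: No


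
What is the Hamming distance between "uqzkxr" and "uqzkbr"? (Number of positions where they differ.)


String 1: 'uqzkxr'
String 2: 'uqzkbr'
Compare each position: pos 0: 'u'=='u', pos 1: 'q'=='q', pos 2: 'z'=='z', pos 3: 'k'=='k', pos 4: 'x'!='b', pos 5: 'r'=='r'
Differing positions: 1
Hamming distance: 1


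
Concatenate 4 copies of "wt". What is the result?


Input string: 'wt'
Operation: repeat 4 times
Concatenation: 'wt' + 'wt' + 'wt' + 'wt'
Result: wtwtwtwt


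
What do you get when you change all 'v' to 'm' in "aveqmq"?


Input string: 'aveqmq'
Operation: replace 'v' with 'm'
Positions of 'v': 1
After replacement: ameqmq


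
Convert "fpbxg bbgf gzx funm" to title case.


Input string: 'fpbxg bbgf gzx funm'
Operation: capitalize first letter of each word
Word transformations: 'fpbxg'->'Fpbxg', 'bbgf'->'Bbgf', 'gzx'->'Gzx', 'funm'->'Funm'
Result: Fpbxg Bbgf Gzx Funm


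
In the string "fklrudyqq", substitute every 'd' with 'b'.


Input string: 'fklrudyqq'
Operation: replace 'd' with 'b'
Positions of 'd': 5
After replacement: fklrubyqq


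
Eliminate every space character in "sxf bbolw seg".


Input string: 'sxf bbolw seg'
Operation: remove all spaces
Words: 'sxf', 'bbolw', 'seg'
Join without spaces: sxfbbolwseg


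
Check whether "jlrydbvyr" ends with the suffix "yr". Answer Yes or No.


Input string: 'jlrydbvyr'
Suffix to check: 'yr'
Last 2 characters of input: 'yr'
Match: True
Result: Yes


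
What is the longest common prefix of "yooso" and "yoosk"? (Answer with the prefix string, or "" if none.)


String 1: 'yooso'
String 2: 'yoosk'
Compare position by position:
pos 0: 'y' vs 'y' match
pos 1: 'o' vs 'o' match
pos 2: 'o' vs 'o' match
pos 3: 's' vs 's' match
pos 4: 'o' vs 'k' differ -> stop
Longest common prefix: "yoos" (length 4)


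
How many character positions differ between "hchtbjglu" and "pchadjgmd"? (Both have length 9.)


String 1: 'hchtbjglu'
String 2: 'pchadjgmd'
Compare each position: pos 0: 'h'!='p', pos 1: 'c'=='c', pos 2: 'h'=='h', pos 3: 't'!='a', pos 4: 'b'!='d', pos 5: 'j'=='j', pos 6: 'g'=='g', pos 7: 'l'!='m', pos 8: 'u'!='d'
Differing positions: 5
Hamming distance: 5


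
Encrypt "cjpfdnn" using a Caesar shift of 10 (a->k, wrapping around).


Input: 'cjpfdnn', shift = 10
Operation: for each letter, (position + 10) mod 26
Mapping: 'c'(2+10=12)->'m', 'j'(9+10=19)->'t', 'p'(15+10=25)->'z', 'f'(5+10=15)->'p', 'd'(3+10=13)->'n', 'n'(13+10=23)->'x', 'n'(13+10=23)->'x'
Result: mtzpnxx


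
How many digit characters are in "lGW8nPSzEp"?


Input string: 'lGW8nPSzEp'
Operation: count digit characters (0-9)
Scan: 'l', 'G', 'W', '8'(digit), 'n', 'P', 'S', 'z', 'E', 'p'
Digits found: 1
Result: 1


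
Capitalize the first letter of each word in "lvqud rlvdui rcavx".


Input string: 'lvqud rlvdui rcavx'
Operation: capitalize first letter of each word
Word transformations: 'lvqud'->'Lvqud', 'rlvdui'->'Rlvdui', 'rcavx'->'Rcavx'
Result: Lvqud Rlvdui Rcavx


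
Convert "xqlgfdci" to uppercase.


Input string: 'xqlgfdci'
Operation: convert each letter to uppercase
Mapping: 'x'->'X', 'q'->'Q', 'l'->'L', 'g'->'G', 'f'->'F', 'd'->'D', 'c'->'C', 'i'->'I'
Result: XQLGFDCI


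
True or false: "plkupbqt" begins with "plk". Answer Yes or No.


Input string: 'plkupbqt'
Prefix to check: 'plk'
First 3 characters of input: 'plk'
Match: True
Result: Yes


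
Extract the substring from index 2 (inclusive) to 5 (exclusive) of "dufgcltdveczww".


Input string: 'dufgcltdveczww'
Operation: slice [2:5]
Extract characters: s[2]='f', s[3]='g', s[4]='c'
Result: fgc


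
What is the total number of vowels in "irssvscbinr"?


Input string: 'irssvscbinr'
Operation: count vowels (a, e, i, o, u)
Scan: s[0]='i' (vowel), s[1]='r', s[2]='s', s[3]='s', s[4]='v', s[5]='s', s[6]='c', s[7]='b', s[8]='i' (vowel), s[9]='n', s[10]='r'
Vowels found: 2
Result: 2


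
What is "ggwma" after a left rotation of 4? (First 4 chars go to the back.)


Input: 'ggwma', shift = 4
Operation: split at index 4 and swap parts
Front part s[0:4] = 'ggwm'
Back part s[4:] = 'a'
Rotated = back + front = 'a' + 'ggwm'
Result: aggwm


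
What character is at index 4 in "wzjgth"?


Input string: 'wzjgth'
Operation: get character at index 4
Index mapping: s[0]='w', s[1]='z', s[2]='j', s[3]='g', s[4]='t'
Result: 't'


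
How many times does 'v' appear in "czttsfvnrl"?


Input string: 'czttsfvnrl'
Target character: 'v'
Scan each position: s[6]='v'
Matches found at indices: 6
Total: 1


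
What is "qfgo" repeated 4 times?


Input string: 'qfgo'
Operation: repeat 4 times
Concatenation: 'qfgo' + 'qfgo' + 'qfgo' + 'qfgo'
Result: qfgoqfgoqfgoqfgo


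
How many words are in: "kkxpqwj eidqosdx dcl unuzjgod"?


Input string: 'kkxpqwj eidqosdx dcl unuzjgod'
Operation: split by spaces
Words found: 'kkxpqwj', 'eidqosdx', 'dcl', 'unuzjgod'
Word count: 4


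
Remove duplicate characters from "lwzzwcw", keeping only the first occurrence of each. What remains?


Input: 'lwzzwcw'
Operation: keep first occurrence of each character
Scan: s[0]='l' new -> keep; s[1]='w' new -> keep; s[2]='z' new -> keep; s[3]='z' seen -> skip; s[4]='w' seen -> skip; s[5]='c' new -> keep; s[6]='w' seen -> skip
Result: lwzc


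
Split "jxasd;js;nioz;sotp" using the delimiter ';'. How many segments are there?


Input string: 'jxasd;js;nioz;sotp'
Delimiter: ';'
Split result: 'jxasd', 'js', 'nioz', 'sotp'
Number of parts: 4


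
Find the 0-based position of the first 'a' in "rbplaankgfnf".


Input string: 'rbplaankgfnf'
Target: 'a'
Scanning left to right: s[0]='r', s[1]='b', s[2]='p', s[3]='l', s[4]='a'
First match at index: 4


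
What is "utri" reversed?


Input string: 'utri'
Operation: reverse character order
Original order: 'u' -> 't' -> 'r' -> 'i'
Reversed order: 'i' -> 'r' -> 't' -> 'u'
Result: irtu


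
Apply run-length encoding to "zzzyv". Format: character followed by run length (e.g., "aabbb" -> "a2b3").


Input: 'zzzyv'
Operation: identify consecutive runs
Runs: 'zzz' -> z3, 'y' -> y1, 'v' -> v1
Encoded: z3y1v1


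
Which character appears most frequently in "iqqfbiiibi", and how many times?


Input: 'iqqfbiiibi'
Operation: tally each character
Counts: 'b':2, 'f':1, 'i':5, 'q':2
Maximum: 'i' appears 5 times


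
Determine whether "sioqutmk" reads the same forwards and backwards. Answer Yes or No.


Input string: 'sioqutmk'
Reversed: 'kmtuqois'
Compare pairs: s[0]='s' vs s[7]='k' (mismatch), s[1]='i' vs s[6]='m' (mismatch), s[2]='o' vs s[5]='t' (mismatch), s[3]='q' vs s[4]='u' (mismatch)
Palindrome: No


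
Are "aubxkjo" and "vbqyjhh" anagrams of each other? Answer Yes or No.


String 1: 'aubxkjo' -> sorted: 'abjkoux'
String 2: 'vbqyjhh' -> sorted: 'bhhjqvy'
Compare sorted forms: 'abjkoux' != 'bhhjqvy'
Anagram: No


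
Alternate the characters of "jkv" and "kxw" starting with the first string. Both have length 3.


String 1: 'jkv'
String 2: 'kxw'
Operation: alternate characters
Pairs: 'j'+'k', 'k'+'x', 'v'+'w'
Result: jkkxvw


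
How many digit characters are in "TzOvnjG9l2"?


Input string: 'TzOvnjG9l2'
Operation: count digit characters (0-9)
Scan: 'T', 'z', 'O', 'v', 'n', 'j', 'G', '9'(digit), 'l', '2'(digit)
Digits found: 2
Result: 2


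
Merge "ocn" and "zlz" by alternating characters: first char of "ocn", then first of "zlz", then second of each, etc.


String 1: 'ocn'
String 2: 'zlz'
Operation: alternate characters
Pairs: 'o'+'z', 'c'+'l', 'n'+'z'
Result: ozclnz


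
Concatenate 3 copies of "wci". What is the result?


Input string: 'wci'
Operation: repeat 3 times
Concatenation: 'wci' + 'wci' + 'wci'
Result: wciwciwci


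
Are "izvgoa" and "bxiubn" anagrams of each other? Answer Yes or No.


String 1: 'izvgoa' -> sorted: 'agiovz'
String 2: 'bxiubn' -> sorted: 'bbinux'
Compare sorted forms: 'agiovz' != 'bbinux'
Anagram: No


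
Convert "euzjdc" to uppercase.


Input string: 'euzjdc'
Operation: convert each letter to uppercase
Mapping: 'e'->'E', 'u'->'U', 'z'->'Z', 'j'->'J', 'd'->'D', 'c'->'C'
Result: EUZJDC


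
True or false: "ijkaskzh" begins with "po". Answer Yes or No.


Input string: 'ijkaskzh'
Prefix to check: 'po'
First 2 characters of input: 'ij'
Match: False
Result: No


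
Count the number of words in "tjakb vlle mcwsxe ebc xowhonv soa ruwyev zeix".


Input string: 'tjakb vlle mcwsxe ebc xowhonv soa ruwyev zeix'
Operation: split by spaces
Words found: 'tjakb', 'vlle', 'mcwsxe', 'ebc', 'xowhonv', 'soa', 'ruwyev', 'zeix'
Word count: 8


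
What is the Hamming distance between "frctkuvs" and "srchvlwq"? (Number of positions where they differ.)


String 1: 'frctkuvs'
String 2: 'srchvlwq'
Compare each position: pos 0: 'f'!='s', pos 1: 'r'=='r', pos 2: 'c'=='c', pos 3: 't'!='h', pos 4: 'k'!='v', pos 5: 'u'!='l', pos 6: 'v'!='w', pos 7: 's'!='q'
Differing positions: 6
Hamming distance: 6


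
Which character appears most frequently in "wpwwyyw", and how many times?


Input: 'wpwwyyw'
Operation: tally each character
Counts: 'p':1, 'w':4, 'y':2
Maximum: 'w' appears 4 times


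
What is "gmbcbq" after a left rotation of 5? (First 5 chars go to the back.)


Input: 'gmbcbq', shift = 5
Operation: split at index 5 and swap parts
Front part s[0:5] = 'gmbcb'
Back part s[5:] = 'q'
Rotated = back + front = 'q' + 'gmbcb'
Result: qgmbcb


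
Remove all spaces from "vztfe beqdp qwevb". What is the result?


Input string: 'vztfe beqdp qwevb'
Operation: remove all spaces
Words: 'vztfe', 'beqdp', 'qwevb'
Join without spaces: vztfebeqdpqwevb
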